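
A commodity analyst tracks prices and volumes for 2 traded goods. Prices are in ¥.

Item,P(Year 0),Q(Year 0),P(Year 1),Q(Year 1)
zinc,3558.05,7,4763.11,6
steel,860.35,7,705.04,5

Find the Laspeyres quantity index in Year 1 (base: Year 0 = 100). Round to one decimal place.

82.9

Laspeyres quantity index uses base-period prices as weights.
ΣP(Year 0)·Q(Year 1) = 3558.05×6 + 860.35×5 = 21348.3 + 4301.75 = 25650.05
ΣP(Year 0)·Q(Year 0) = 3558.05×7 + 860.35×7 = 24906.35 + 6022.45 = 30928.8
Index = 25650.05 / 30928.8 × 100 = 82.9326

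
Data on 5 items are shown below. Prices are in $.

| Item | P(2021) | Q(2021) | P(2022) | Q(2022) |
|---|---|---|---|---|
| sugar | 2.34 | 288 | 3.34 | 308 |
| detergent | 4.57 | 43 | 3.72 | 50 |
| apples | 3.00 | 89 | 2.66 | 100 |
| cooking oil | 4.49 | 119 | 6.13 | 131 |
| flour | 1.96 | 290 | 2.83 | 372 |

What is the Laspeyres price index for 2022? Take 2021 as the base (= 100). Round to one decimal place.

129.8

Laspeyres price index uses base-period quantities as weights.
ΣP(2022)·Q(2021) = 3.34×288 + 3.72×43 + 2.66×89 + 6.13×119 + 2.83×290 = 961.92 + 159.96 + 236.74 + 729.47 + 820.7 = 2908.79
ΣP(2021)·Q(2021) = 2.34×288 + 4.57×43 + 3.00×89 + 4.49×119 + 1.96×290 = 673.92 + 196.51 + 267 + 534.31 + 568.4 = 2240.14
Index = 2908.79 / 2240.14 × 100 = 129.8486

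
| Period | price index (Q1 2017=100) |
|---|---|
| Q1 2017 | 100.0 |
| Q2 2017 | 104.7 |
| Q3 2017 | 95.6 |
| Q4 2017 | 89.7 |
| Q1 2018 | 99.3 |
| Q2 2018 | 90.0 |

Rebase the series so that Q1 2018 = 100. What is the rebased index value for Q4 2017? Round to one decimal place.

Rebased(Q4 2017) = 89.7 / 99.3 × 100 = 90.3323

90.3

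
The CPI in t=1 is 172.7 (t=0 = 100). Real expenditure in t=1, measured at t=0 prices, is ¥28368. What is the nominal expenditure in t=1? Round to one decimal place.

Nominal = Real × (Index/100) = 28368 × (172.7/100)
        = 28368 × 1.727 = 48991.5360

48991.5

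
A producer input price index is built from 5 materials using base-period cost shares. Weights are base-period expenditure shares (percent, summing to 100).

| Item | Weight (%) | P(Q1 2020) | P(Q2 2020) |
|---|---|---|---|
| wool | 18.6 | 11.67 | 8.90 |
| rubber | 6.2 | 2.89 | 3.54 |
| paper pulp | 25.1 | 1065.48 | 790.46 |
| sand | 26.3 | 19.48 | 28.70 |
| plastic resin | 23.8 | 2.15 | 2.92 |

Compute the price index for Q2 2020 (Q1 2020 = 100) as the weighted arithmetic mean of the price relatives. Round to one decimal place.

111.5

wool: 18.6 × (8.90/11.67) = 18.6 × 0.762639 = 14.1851
rubber: 6.2 × (3.54/2.89) = 6.2 × 1.224913 = 7.5945
paper pulp: 25.1 × (790.46/1065.48) = 25.1 × 0.741882 = 18.6212
sand: 26.3 × (28.70/19.48) = 26.3 × 1.473306 = 38.7479
plastic resin: 23.8 × (2.92/2.15) = 23.8 × 1.358140 = 32.3237
Index = Σ wᵢ·(p₁ᵢ/p₀ᵢ) = 14.1851 + 7.5945 + 18.6212 + 38.7479 + 32.3237 = 111.4724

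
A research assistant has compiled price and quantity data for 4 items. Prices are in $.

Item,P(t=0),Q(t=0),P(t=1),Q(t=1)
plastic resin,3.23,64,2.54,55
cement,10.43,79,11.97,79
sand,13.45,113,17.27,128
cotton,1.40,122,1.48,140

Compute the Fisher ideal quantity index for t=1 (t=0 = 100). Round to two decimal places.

107.69

Laspeyres component (base-period weights):
ΣP(t=0)Q(t=1) = 3.23×55 + 10.43×79 + 13.45×128 + 1.40×140 = 177.65 + 823.97 + 1721.6 + 196 = 2919.22
ΣP(t=0)Q(t=0) = 3.23×64 + 10.43×79 + 13.45×113 + 1.40×122 = 206.72 + 823.97 + 1519.85 + 170.8 = 2721.34
L = 2919.22 / 2721.34 × 100 = 107.2714
Paasche component (current-period weights):
ΣP(t=1)Q(t=1) = 2.54×55 + 11.97×79 + 17.27×128 + 1.48×140 = 139.7 + 945.63 + 2210.56 + 207.2 = 3503.09
ΣP(t=1)Q(t=0) = 2.54×64 + 11.97×79 + 17.27×113 + 1.48×122 = 162.56 + 945.63 + 1951.51 + 180.56 = 3240.26
P = 3503.09 / 3240.26 × 100 = 108.1114
Fisher = √(L × P) = √(107.2714 × 108.1114) = 107.6906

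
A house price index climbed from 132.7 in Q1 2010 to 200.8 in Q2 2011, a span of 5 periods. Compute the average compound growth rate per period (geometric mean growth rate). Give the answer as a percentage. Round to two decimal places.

Growth factor = (200.8/132.7)^(1/5) = (1.513188)^(1/5) = 1.086372
Growth rate = 1.086372 − 1 = 0.086372 = 8.6372%

8.64%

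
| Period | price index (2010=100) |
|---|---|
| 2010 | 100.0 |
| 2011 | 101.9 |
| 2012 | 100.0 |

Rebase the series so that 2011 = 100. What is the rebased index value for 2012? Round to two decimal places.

Rebased(2012) = 100.0 / 101.9 × 100 = 98.1354

98.14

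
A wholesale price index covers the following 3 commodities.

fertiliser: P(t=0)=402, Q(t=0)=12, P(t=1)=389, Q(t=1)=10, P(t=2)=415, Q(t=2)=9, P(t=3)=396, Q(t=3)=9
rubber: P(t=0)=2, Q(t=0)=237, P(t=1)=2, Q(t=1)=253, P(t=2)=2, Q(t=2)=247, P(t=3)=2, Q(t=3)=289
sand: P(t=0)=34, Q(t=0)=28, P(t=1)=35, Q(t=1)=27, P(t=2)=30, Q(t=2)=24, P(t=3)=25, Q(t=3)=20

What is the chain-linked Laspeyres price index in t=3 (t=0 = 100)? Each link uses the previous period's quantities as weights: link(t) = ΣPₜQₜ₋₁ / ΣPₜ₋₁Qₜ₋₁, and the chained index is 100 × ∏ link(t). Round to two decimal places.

Link t=0→t=1:
ΣP(t=1)Q(t=0) = 389×12 + 2×237 + 35×28 = 4668 + 474 + 980 = 6122
ΣP(t=0)Q(t=0) = 402×12 + 2×237 + 34×28 = 4824 + 474 + 952 = 6250
link = 6122/6250 = 0.979520
Link t=1→t=2:
ΣP(t=2)Q(t=1) = 415×10 + 2×253 + 30×27 = 4150 + 506 + 810 = 5466
ΣP(t=1)Q(t=1) = 389×10 + 2×253 + 35×27 = 3890 + 506 + 945 = 5341
link = 5466/5341 = 1.023404
Link t=2→t=3:
ΣP(t=3)Q(t=2) = 396×9 + 2×247 + 25×24 = 3564 + 494 + 600 = 4658
ΣP(t=2)Q(t=2) = 415×9 + 2×247 + 30×24 = 3735 + 494 + 720 = 4949
link = 4658/4949 = 0.941200
Chained index = 100 × 0.979520 × 1.023404 × 0.941200 = 94.3501

94.35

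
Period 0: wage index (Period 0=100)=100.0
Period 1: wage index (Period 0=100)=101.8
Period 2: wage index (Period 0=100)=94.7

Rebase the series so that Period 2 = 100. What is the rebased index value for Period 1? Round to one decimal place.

107.5

Rebased(Period 1) = 101.8 / 94.7 × 100 = 107.4974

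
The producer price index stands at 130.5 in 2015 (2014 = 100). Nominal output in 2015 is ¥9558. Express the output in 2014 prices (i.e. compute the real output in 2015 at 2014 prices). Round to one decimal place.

7324.1

Real = Nominal ÷ (Index/100) = 9558 ÷ (130.5/100)
     = 9558 ÷ 1.305 = 7324.1379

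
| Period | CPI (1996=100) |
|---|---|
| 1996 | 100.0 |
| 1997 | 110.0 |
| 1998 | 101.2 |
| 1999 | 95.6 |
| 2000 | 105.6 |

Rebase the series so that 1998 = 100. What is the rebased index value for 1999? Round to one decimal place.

Rebased(1999) = 95.6 / 101.2 × 100 = 94.4664

94.5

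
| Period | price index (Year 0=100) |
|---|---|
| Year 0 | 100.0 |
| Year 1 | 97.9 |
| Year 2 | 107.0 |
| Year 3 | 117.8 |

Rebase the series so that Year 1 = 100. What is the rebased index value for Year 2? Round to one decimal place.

109.3

Rebased(Year 2) = 107.0 / 97.9 × 100 = 109.2952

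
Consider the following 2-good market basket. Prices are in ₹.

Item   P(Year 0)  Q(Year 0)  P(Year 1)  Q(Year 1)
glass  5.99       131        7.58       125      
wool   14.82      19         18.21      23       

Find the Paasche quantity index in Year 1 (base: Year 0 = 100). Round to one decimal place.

Paasche quantity index uses current-period prices as weights.
ΣP(Year 1)·Q(Year 1) = 7.58×125 + 18.21×23 = 947.5 + 418.83 = 1366.33
ΣP(Year 1)·Q(Year 0) = 7.58×131 + 18.21×19 = 992.98 + 345.99 = 1338.97
Index = 1366.33 / 1338.97 × 100 = 102.0434

102.0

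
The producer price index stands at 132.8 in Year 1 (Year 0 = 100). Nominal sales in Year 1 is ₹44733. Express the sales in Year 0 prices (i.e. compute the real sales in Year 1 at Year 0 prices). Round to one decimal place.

Real = Nominal ÷ (Index/100) = 44733 ÷ (132.8/100)
     = 44733 ÷ 1.328 = 33684.4880

33684.5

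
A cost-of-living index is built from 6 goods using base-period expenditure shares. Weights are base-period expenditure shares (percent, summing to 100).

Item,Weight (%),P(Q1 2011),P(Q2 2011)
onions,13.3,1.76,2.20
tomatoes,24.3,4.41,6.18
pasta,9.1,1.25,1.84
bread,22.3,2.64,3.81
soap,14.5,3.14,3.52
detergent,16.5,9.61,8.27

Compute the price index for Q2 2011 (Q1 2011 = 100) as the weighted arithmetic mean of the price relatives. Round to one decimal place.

onions: 13.3 × (2.20/1.76) = 13.3 × 1.250000 = 16.6250
tomatoes: 24.3 × (6.18/4.41) = 24.3 × 1.401361 = 34.0531
pasta: 9.1 × (1.84/1.25) = 9.1 × 1.472000 = 13.3952
bread: 22.3 × (3.81/2.64) = 22.3 × 1.443182 = 32.1830
soap: 14.5 × (3.52/3.14) = 14.5 × 1.121019 = 16.2548
detergent: 16.5 × (8.27/9.61) = 16.5 × 0.860562 = 14.1993
Index = Σ wᵢ·(p₁ᵢ/p₀ᵢ) = 16.6250 + 34.0531 + 13.3952 + 32.1830 + 16.2548 + 14.1993 = 126.7103

126.7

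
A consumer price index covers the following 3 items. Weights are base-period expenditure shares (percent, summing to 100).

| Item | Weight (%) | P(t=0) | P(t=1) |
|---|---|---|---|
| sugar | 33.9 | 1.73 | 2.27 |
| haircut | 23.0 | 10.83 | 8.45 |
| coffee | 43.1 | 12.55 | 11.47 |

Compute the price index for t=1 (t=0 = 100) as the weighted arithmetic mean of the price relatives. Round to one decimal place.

101.8

sugar: 33.9 × (2.27/1.73) = 33.9 × 1.312139 = 44.4815
haircut: 23.0 × (8.45/10.83) = 23.0 × 0.780240 = 17.9455
coffee: 43.1 × (11.47/12.55) = 43.1 × 0.913944 = 39.3910
Index = Σ wᵢ·(p₁ᵢ/p₀ᵢ) = 44.4815 + 17.9455 + 39.3910 = 101.8180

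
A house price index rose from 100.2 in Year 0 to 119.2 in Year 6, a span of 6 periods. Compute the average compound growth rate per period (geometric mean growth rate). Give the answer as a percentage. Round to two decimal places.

Growth factor = (119.2/100.2)^(1/6) = (1.189621)^(1/6) = 1.029362
Growth rate = 1.029362 − 1 = 0.029362 = 2.9362%

2.94%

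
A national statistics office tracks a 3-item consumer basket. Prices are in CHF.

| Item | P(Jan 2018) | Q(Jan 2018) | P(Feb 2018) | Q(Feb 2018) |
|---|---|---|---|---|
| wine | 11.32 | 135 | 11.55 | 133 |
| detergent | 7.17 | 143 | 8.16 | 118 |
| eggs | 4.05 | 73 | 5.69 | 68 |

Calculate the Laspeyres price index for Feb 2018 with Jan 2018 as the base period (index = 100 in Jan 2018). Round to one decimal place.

Laspeyres price index uses base-period quantities as weights.
ΣP(Feb 2018)·Q(Jan 2018) = 11.55×135 + 8.16×143 + 5.69×73 = 1559.25 + 1166.88 + 415.37 = 3141.5
ΣP(Jan 2018)·Q(Jan 2018) = 11.32×135 + 7.17×143 + 4.05×73 = 1528.2 + 1025.31 + 295.65 = 2849.16
Index = 3141.5 / 2849.16 × 100 = 110.2606

110.3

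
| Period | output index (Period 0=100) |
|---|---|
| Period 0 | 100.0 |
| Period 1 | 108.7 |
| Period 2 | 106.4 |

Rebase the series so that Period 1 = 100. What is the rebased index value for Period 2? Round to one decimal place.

97.9

Rebased(Period 2) = 106.4 / 108.7 × 100 = 97.8841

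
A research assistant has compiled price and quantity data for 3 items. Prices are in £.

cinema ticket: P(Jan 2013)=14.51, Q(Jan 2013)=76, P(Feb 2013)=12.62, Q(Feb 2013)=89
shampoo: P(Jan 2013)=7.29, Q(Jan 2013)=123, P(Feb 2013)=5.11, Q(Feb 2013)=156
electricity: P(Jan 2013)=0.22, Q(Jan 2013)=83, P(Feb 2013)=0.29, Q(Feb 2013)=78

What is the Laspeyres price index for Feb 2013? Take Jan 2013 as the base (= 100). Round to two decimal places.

Laspeyres price index uses base-period quantities as weights.
ΣP(Feb 2013)·Q(Jan 2013) = 12.62×76 + 5.11×123 + 0.29×83 = 959.12 + 628.53 + 24.07 = 1611.72
ΣP(Jan 2013)·Q(Jan 2013) = 14.51×76 + 7.29×123 + 0.22×83 = 1102.76 + 896.67 + 18.26 = 2017.69
Index = 1611.72 / 2017.69 × 100 = 79.8795

79.88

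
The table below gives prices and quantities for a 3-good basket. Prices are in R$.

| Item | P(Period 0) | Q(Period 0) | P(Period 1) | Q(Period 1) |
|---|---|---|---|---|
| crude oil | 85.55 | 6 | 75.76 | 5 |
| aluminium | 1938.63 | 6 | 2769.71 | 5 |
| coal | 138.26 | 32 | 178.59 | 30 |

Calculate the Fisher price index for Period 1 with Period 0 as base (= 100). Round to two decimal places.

137.39

Laspeyres component (base-period weights):
ΣP(Period 1)Q(Period 0) = 75.76×6 + 2769.71×6 + 178.59×32 = 454.56 + 16618.26 + 5714.88 = 22787.7
ΣP(Period 0)Q(Period 0) = 85.55×6 + 1938.63×6 + 138.26×32 = 513.3 + 11631.78 + 4424.32 = 16569.4
L = 22787.7 / 16569.4 × 100 = 137.5288
Paasche component (current-period weights):
ΣP(Period 1)Q(Period 1) = 75.76×5 + 2769.71×5 + 178.59×30 = 378.8 + 13848.55 + 5357.7 = 19585.05
ΣP(Period 0)Q(Period 1) = 85.55×5 + 1938.63×5 + 138.26×30 = 427.75 + 9693.15 + 4147.8 = 14268.7
P = 19585.05 / 14268.7 × 100 = 137.2588
Fisher = √(L × P) = √(137.5288 × 137.2588) = 137.3938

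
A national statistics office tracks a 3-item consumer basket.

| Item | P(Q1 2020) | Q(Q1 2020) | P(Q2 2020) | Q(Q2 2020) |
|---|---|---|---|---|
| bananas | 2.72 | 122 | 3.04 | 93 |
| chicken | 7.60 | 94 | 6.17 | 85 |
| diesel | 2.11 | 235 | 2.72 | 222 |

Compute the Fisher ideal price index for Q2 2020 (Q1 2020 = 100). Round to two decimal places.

103.15

Laspeyres component (base-period weights):
ΣP(Q2 2020)Q(Q1 2020) = 3.04×122 + 6.17×94 + 2.72×235 = 370.88 + 579.98 + 639.2 = 1590.06
ΣP(Q1 2020)Q(Q1 2020) = 2.72×122 + 7.60×94 + 2.11×235 = 331.84 + 714.4 + 495.85 = 1542.09
L = 1590.06 / 1542.09 × 100 = 103.1107
Paasche component (current-period weights):
ΣP(Q2 2020)Q(Q2 2020) = 3.04×93 + 6.17×85 + 2.72×222 = 282.72 + 524.45 + 603.84 = 1411.01
ΣP(Q1 2020)Q(Q2 2020) = 2.72×93 + 7.60×85 + 2.11×222 = 252.96 + 646 + 468.42 = 1367.38
P = 1411.01 / 1367.38 × 100 = 103.1908
Fisher = √(L × P) = √(103.1107 × 103.1908) = 103.1507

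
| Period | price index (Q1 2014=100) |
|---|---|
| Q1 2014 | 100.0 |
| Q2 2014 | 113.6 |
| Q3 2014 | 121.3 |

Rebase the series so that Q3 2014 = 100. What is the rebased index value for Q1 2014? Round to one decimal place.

82.4

Rebased(Q1 2014) = 100.0 / 121.3 × 100 = 82.4402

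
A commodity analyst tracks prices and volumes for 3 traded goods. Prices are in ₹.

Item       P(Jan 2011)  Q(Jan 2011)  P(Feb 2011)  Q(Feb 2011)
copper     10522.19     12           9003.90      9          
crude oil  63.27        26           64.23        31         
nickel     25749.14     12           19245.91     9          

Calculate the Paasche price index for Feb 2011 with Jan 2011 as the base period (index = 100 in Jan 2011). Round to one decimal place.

78.0

Paasche price index uses current-period quantities as weights.
ΣP(Feb 2011)·Q(Feb 2011) = 9003.90×9 + 64.23×31 + 19245.91×9 = 81035.1 + 1991.13 + 173213.19 = 256239.42
ΣP(Jan 2011)·Q(Feb 2011) = 10522.19×9 + 63.27×31 + 25749.14×9 = 94699.71 + 1961.37 + 231742.26 = 328403.34
Index = 256239.42 / 328403.34 × 100 = 78.0258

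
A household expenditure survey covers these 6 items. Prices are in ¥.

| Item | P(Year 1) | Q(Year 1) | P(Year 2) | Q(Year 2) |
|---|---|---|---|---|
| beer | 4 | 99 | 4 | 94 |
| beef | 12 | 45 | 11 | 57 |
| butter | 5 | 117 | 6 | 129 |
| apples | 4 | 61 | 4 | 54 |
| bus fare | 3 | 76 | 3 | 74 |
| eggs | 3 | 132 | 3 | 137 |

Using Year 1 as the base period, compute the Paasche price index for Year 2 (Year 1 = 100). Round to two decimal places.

102.82

Paasche price index uses current-period quantities as weights.
ΣP(Year 2)·Q(Year 2) = 4×94 + 11×57 + 6×129 + 4×54 + 3×74 + 3×137 = 376 + 627 + 774 + 216 + 222 + 411 = 2626
ΣP(Year 1)·Q(Year 2) = 4×94 + 12×57 + 5×129 + 4×54 + 3×74 + 3×137 = 376 + 684 + 645 + 216 + 222 + 411 = 2554
Index = 2626 / 2554 × 100 = 102.8191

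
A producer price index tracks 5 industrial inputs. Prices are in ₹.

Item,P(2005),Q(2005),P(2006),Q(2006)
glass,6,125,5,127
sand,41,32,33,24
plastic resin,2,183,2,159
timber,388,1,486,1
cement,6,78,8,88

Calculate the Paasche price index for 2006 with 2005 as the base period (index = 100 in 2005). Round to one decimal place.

Paasche price index uses current-period quantities as weights.
ΣP(2006)·Q(2006) = 5×127 + 33×24 + 2×159 + 486×1 + 8×88 = 635 + 792 + 318 + 486 + 704 = 2935
ΣP(2005)·Q(2006) = 6×127 + 41×24 + 2×159 + 388×1 + 6×88 = 762 + 984 + 318 + 388 + 528 = 2980
Index = 2935 / 2980 × 100 = 98.4899

98.5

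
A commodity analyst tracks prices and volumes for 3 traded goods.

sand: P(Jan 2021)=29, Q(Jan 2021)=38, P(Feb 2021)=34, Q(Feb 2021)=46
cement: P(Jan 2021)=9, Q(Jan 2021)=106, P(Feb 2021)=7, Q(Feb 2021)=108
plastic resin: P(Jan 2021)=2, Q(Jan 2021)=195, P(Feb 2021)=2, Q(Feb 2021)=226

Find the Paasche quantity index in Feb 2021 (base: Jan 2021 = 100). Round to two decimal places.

114.36

Paasche quantity index uses current-period prices as weights.
ΣP(Feb 2021)·Q(Feb 2021) = 34×46 + 7×108 + 2×226 = 1564 + 756 + 452 = 2772
ΣP(Feb 2021)·Q(Jan 2021) = 34×38 + 7×106 + 2×195 = 1292 + 742 + 390 = 2424
Index = 2772 / 2424 × 100 = 114.3564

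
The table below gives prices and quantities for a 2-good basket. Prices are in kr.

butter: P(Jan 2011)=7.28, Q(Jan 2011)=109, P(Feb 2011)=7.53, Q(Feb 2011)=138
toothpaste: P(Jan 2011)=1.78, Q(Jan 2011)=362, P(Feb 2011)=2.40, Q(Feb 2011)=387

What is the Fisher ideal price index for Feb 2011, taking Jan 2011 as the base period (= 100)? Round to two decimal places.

Laspeyres component (base-period weights):
ΣP(Feb 2011)Q(Jan 2011) = 7.53×109 + 2.40×362 = 820.77 + 868.8 = 1689.57
ΣP(Jan 2011)Q(Jan 2011) = 7.28×109 + 1.78×362 = 793.52 + 644.36 = 1437.88
L = 1689.57 / 1437.88 × 100 = 117.5042
Paasche component (current-period weights):
ΣP(Feb 2011)Q(Feb 2011) = 7.53×138 + 2.40×387 = 1039.14 + 928.8 = 1967.94
ΣP(Jan 2011)Q(Feb 2011) = 7.28×138 + 1.78×387 = 1004.64 + 688.86 = 1693.5
P = 1967.94 / 1693.5 × 100 = 116.2055
Fisher = √(L × P) = √(117.5042 × 116.2055) = 116.8531

116.85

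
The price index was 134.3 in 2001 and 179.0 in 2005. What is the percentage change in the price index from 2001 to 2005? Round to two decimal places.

Change = (179.0 − 134.3) / 134.3 × 100
       = 44.7 / 134.3 × 100 = 33.2837%

33.28%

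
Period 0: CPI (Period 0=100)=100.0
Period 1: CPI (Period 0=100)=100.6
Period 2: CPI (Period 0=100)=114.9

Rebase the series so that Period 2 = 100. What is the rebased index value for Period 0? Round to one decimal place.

Rebased(Period 0) = 100.0 / 114.9 × 100 = 87.0322

87.0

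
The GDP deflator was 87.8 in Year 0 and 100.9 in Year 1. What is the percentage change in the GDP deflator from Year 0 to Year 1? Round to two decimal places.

Change = (100.9 − 87.8) / 87.8 × 100
       = 13.1 / 87.8 × 100 = 14.9203%

14.92%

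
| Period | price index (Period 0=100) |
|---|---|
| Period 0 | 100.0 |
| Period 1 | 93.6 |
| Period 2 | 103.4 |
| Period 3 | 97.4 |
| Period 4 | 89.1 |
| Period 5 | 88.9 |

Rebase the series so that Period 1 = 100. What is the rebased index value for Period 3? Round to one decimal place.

104.1

Rebased(Period 3) = 97.4 / 93.6 × 100 = 104.0598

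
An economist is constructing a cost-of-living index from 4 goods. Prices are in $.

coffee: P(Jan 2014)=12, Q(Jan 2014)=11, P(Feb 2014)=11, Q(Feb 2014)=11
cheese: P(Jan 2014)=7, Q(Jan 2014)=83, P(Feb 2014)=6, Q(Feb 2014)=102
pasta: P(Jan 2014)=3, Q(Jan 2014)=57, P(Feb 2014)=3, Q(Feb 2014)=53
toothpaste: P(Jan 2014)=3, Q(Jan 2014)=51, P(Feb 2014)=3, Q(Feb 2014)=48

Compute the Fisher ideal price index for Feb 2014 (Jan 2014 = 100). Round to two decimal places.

90.55

Laspeyres component (base-period weights):
ΣP(Feb 2014)Q(Jan 2014) = 11×11 + 6×83 + 3×57 + 3×51 = 121 + 498 + 171 + 153 = 943
ΣP(Jan 2014)Q(Jan 2014) = 12×11 + 7×83 + 3×57 + 3×51 = 132 + 581 + 171 + 153 = 1037
L = 943 / 1037 × 100 = 90.9354
Paasche component (current-period weights):
ΣP(Feb 2014)Q(Feb 2014) = 11×11 + 6×102 + 3×53 + 3×48 = 121 + 612 + 159 + 144 = 1036
ΣP(Jan 2014)Q(Feb 2014) = 12×11 + 7×102 + 3×53 + 3×48 = 132 + 714 + 159 + 144 = 1149
P = 1036 / 1149 × 100 = 90.1654
Fisher = √(L × P) = √(90.9354 × 90.1654) = 90.5496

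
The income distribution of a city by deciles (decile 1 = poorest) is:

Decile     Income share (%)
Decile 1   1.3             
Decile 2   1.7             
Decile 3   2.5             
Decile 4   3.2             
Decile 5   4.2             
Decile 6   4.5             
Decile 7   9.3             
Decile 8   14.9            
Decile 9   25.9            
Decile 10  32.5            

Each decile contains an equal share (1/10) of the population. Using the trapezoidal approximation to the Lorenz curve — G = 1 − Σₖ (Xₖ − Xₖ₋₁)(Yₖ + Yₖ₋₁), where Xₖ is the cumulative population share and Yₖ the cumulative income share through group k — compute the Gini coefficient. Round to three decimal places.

0.531

Cumulative income shares Yₖ: 0.0130, 0.0300, 0.0550, 0.0870, 0.1290, 0.1740, 0.2670, 0.4160, 0.6750, 1.0000
Σ (Xₖ−Xₖ₋₁)(Yₖ+Yₖ₋₁) = (1/10)(0.0130+0.0000) + (1/10)(0.0300+0.0130) + (1/10)(0.0550+0.0300) + (1/10)(0.0870+0.0550) + (1/10)(0.1290+0.0870) + (1/10)(0.1740+0.1290) + (1/10)(0.2670+0.1740) + (1/10)(0.4160+0.2670) + (1/10)(0.6750+0.4160) + (1/10)(1.0000+0.6750)
  = 0.0013 + 0.0043 + 0.0085 + 0.0142 + 0.0216 + 0.0303 + 0.0441 + 0.0683 + 0.1091 + 0.1675 = 0.4692
G = 1 − 0.4692 = 0.5308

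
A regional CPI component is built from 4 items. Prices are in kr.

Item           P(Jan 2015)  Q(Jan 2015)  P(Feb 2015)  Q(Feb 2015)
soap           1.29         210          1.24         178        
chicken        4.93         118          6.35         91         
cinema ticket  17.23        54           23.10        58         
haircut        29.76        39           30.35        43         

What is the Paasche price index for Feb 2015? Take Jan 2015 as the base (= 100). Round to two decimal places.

Paasche price index uses current-period quantities as weights.
ΣP(Feb 2015)·Q(Feb 2015) = 1.24×178 + 6.35×91 + 23.10×58 + 30.35×43 = 220.72 + 577.85 + 1339.8 + 1305.05 = 3443.42
ΣP(Jan 2015)·Q(Feb 2015) = 1.29×178 + 4.93×91 + 17.23×58 + 29.76×43 = 229.62 + 448.63 + 999.34 + 1279.68 = 2957.27
Index = 3443.42 / 2957.27 × 100 = 116.4391

116.44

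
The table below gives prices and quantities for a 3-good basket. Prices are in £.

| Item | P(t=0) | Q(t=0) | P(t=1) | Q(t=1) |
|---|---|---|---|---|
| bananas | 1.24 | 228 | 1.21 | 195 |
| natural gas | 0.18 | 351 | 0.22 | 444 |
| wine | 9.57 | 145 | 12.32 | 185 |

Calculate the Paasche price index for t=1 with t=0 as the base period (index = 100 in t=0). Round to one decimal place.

Paasche price index uses current-period quantities as weights.
ΣP(t=1)·Q(t=1) = 1.21×195 + 0.22×444 + 12.32×185 = 235.95 + 97.68 + 2279.2 = 2612.83
ΣP(t=0)·Q(t=1) = 1.24×195 + 0.18×444 + 9.57×185 = 241.8 + 79.92 + 1770.45 = 2092.17
Index = 2612.83 / 2092.17 × 100 = 124.8861

124.9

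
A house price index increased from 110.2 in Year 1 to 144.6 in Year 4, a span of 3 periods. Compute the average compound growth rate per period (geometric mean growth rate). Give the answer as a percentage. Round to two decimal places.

Growth factor = (144.6/110.2)^(1/3) = (1.312160)^(1/3) = 1.094785
Growth rate = 1.094785 − 1 = 0.094785 = 9.4785%

9.48%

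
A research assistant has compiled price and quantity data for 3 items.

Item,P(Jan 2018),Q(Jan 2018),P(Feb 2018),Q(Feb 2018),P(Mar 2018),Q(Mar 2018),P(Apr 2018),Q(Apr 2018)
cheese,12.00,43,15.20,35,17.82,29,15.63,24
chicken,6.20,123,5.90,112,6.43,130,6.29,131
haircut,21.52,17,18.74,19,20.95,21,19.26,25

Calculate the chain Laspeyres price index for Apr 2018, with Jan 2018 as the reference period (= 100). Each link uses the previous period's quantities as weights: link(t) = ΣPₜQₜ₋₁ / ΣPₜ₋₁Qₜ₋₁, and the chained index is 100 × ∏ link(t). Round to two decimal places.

Link Jan 2018→Feb 2018:
ΣP(Feb 2018)Q(Jan 2018) = 15.20×43 + 5.90×123 + 18.74×17 = 653.6 + 725.7 + 318.58 = 1697.88
ΣP(Jan 2018)Q(Jan 2018) = 12.00×43 + 6.20×123 + 21.52×17 = 516 + 762.6 + 365.84 = 1644.44
link = 1697.88/1644.44 = 1.032497
Link Feb 2018→Mar 2018:
ΣP(Mar 2018)Q(Feb 2018) = 17.82×35 + 6.43×112 + 20.95×19 = 623.7 + 720.16 + 398.05 = 1741.91
ΣP(Feb 2018)Q(Feb 2018) = 15.20×35 + 5.90×112 + 18.74×19 = 532 + 660.8 + 356.06 = 1548.86
link = 1741.91/1548.86 = 1.124640
Link Mar 2018→Apr 2018:
ΣP(Apr 2018)Q(Mar 2018) = 15.63×29 + 6.29×130 + 19.26×21 = 453.27 + 817.7 + 404.46 = 1675.43
ΣP(Mar 2018)Q(Mar 2018) = 17.82×29 + 6.43×130 + 20.95×21 = 516.78 + 835.9 + 439.95 = 1792.63
link = 1675.43/1792.63 = 0.934621
Chained index = 100 × 1.032497 × 1.124640 × 0.934621 = 108.5271

108.53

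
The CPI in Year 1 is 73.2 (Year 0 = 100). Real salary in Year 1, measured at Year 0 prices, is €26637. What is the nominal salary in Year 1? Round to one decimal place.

19498.3

Nominal = Real × (Index/100) = 26637 × (73.2/100)
        = 26637 × 0.732 = 19498.2840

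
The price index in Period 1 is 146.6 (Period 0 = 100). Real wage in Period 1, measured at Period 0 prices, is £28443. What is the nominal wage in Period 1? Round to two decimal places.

Nominal = Real × (Index/100) = 28443 × (146.6/100)
        = 28443 × 1.466 = 41697.4380

41697.44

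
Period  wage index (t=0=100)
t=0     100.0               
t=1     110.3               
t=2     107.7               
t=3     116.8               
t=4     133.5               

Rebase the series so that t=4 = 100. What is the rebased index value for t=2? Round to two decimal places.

80.67

Rebased(t=2) = 107.7 / 133.5 × 100 = 80.6742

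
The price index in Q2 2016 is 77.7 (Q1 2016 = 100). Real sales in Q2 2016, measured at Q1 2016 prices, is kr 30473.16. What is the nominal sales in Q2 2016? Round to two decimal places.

23677.65

Nominal = Real × (Index/100) = 30473.16 × (77.7/100)
        = 30473.16 × 0.777 = 23677.6453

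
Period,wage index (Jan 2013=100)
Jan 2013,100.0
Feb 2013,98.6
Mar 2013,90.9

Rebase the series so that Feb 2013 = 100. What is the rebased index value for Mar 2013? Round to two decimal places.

Rebased(Mar 2013) = 90.9 / 98.6 × 100 = 92.1907

92.19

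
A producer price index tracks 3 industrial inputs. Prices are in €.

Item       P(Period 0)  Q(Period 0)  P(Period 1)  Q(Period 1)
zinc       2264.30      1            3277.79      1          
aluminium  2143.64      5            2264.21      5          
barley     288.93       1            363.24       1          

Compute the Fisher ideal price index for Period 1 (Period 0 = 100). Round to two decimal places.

Laspeyres component (base-period weights):
ΣP(Period 1)Q(Period 0) = 3277.79×1 + 2264.21×5 + 363.24×1 = 3277.79 + 11321.05 + 363.24 = 14962.08
ΣP(Period 0)Q(Period 0) = 2264.30×1 + 2143.64×5 + 288.93×1 = 2264.3 + 10718.2 + 288.93 = 13271.43
L = 14962.08 / 13271.43 × 100 = 112.7390
Paasche component (current-period weights):
ΣP(Period 1)Q(Period 1) = 3277.79×1 + 2264.21×5 + 363.24×1 = 3277.79 + 11321.05 + 363.24 = 14962.08
ΣP(Period 0)Q(Period 1) = 2264.30×1 + 2143.64×5 + 288.93×1 = 2264.3 + 10718.2 + 288.93 = 13271.43
P = 14962.08 / 13271.43 × 100 = 112.7390
Fisher = √(L × P) = √(112.7390 × 112.7390) = 112.7390

112.74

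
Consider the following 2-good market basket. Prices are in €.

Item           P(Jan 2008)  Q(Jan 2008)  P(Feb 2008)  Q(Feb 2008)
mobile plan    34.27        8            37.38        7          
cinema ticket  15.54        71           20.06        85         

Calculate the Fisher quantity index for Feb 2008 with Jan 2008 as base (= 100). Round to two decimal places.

Laspeyres component (base-period weights):
ΣP(Jan 2008)Q(Feb 2008) = 34.27×7 + 15.54×85 = 239.89 + 1320.9 = 1560.79
ΣP(Jan 2008)Q(Jan 2008) = 34.27×8 + 15.54×71 = 274.16 + 1103.34 = 1377.5
L = 1560.79 / 1377.5 × 100 = 113.3060
Paasche component (current-period weights):
ΣP(Feb 2008)Q(Feb 2008) = 37.38×7 + 20.06×85 = 261.66 + 1705.1 = 1966.76
ΣP(Feb 2008)Q(Jan 2008) = 37.38×8 + 20.06×71 = 299.04 + 1424.26 = 1723.3
P = 1966.76 / 1723.3 × 100 = 114.1275
Fisher = √(L × P) = √(113.3060 × 114.1275) = 113.7160

113.72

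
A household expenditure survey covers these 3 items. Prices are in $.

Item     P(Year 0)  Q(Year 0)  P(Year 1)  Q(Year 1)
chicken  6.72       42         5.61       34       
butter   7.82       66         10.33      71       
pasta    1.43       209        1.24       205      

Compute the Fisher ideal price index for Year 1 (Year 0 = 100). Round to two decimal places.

108.32

Laspeyres component (base-period weights):
ΣP(Year 1)Q(Year 0) = 5.61×42 + 10.33×66 + 1.24×209 = 235.62 + 681.78 + 259.16 = 1176.56
ΣP(Year 0)Q(Year 0) = 6.72×42 + 7.82×66 + 1.43×209 = 282.24 + 516.12 + 298.87 = 1097.23
L = 1176.56 / 1097.23 × 100 = 107.2300
Paasche component (current-period weights):
ΣP(Year 1)Q(Year 1) = 5.61×34 + 10.33×71 + 1.24×205 = 190.74 + 733.43 + 254.2 = 1178.37
ΣP(Year 0)Q(Year 1) = 6.72×34 + 7.82×71 + 1.43×205 = 228.48 + 555.22 + 293.15 = 1076.85
P = 1178.37 / 1076.85 × 100 = 109.4275
Fisher = √(L × P) = √(107.2300 × 109.4275) = 108.3232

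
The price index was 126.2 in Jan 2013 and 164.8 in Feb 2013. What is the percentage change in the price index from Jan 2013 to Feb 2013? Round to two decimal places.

Change = (164.8 − 126.2) / 126.2 × 100
       = 38.6 / 126.2 × 100 = 30.5864%

30.59%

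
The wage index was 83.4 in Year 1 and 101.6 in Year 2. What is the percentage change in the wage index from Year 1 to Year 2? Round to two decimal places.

21.82%

Change = (101.6 − 83.4) / 83.4 × 100
       = 18.2 / 83.4 × 100 = 21.8225%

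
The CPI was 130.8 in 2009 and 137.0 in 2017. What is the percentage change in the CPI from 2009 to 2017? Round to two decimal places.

4.74%

Change = (137.0 − 130.8) / 130.8 × 100
       = 6.2 / 130.8 × 100 = 4.7401%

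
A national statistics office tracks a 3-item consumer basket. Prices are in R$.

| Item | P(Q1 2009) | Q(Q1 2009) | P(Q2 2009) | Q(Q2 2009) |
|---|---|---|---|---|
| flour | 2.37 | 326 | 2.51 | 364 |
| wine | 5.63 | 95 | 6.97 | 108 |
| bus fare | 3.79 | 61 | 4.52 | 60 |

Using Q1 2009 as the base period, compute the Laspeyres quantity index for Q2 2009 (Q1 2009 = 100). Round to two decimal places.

Laspeyres quantity index uses base-period prices as weights.
ΣP(Q1 2009)·Q(Q2 2009) = 2.37×364 + 5.63×108 + 3.79×60 = 862.68 + 608.04 + 227.4 = 1698.12
ΣP(Q1 2009)·Q(Q1 2009) = 2.37×326 + 5.63×95 + 3.79×61 = 772.62 + 534.85 + 231.19 = 1538.66
Index = 1698.12 / 1538.66 × 100 = 110.3636

110.36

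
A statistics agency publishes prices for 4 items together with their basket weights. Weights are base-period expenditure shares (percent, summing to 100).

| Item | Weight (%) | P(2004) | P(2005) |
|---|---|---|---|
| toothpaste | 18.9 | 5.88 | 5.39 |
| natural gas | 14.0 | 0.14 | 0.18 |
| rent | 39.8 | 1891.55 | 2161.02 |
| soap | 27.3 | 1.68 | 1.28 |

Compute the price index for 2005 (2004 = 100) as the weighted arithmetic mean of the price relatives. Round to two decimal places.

101.59

toothpaste: 18.9 × (5.39/5.88) = 18.9 × 0.916667 = 17.3250
natural gas: 14.0 × (0.18/0.14) = 14.0 × 1.285714 = 18.0000
rent: 39.8 × (2161.02/1891.55) = 39.8 × 1.142460 = 45.4699
soap: 27.3 × (1.28/1.68) = 27.3 × 0.761905 = 20.8000
Index = Σ wᵢ·(p₁ᵢ/p₀ᵢ) = 17.3250 + 18.0000 + 45.4699 + 20.8000 = 101.5949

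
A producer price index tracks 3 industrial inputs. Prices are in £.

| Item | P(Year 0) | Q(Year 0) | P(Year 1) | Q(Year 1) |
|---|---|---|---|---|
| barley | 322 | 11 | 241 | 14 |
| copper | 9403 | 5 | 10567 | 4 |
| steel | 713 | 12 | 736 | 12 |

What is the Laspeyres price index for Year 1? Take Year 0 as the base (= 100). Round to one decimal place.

Laspeyres price index uses base-period quantities as weights.
ΣP(Year 1)·Q(Year 0) = 241×11 + 10567×5 + 736×12 = 2651 + 52835 + 8832 = 64318
ΣP(Year 0)·Q(Year 0) = 322×11 + 9403×5 + 713×12 = 3542 + 47015 + 8556 = 59113
Index = 64318 / 59113 × 100 = 108.8052

108.8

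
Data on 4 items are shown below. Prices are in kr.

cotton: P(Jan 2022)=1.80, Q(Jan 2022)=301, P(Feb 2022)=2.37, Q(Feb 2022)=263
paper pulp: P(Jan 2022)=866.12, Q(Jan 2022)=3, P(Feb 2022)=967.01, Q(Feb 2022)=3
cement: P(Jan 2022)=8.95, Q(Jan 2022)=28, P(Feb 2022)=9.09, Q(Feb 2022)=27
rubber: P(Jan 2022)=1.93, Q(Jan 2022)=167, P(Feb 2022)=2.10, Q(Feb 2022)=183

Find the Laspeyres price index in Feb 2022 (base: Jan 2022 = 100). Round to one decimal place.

113.6

Laspeyres price index uses base-period quantities as weights.
ΣP(Feb 2022)·Q(Jan 2022) = 2.37×301 + 967.01×3 + 9.09×28 + 2.10×167 = 713.37 + 2901.03 + 254.52 + 350.7 = 4219.62
ΣP(Jan 2022)·Q(Jan 2022) = 1.80×301 + 866.12×3 + 8.95×28 + 1.93×167 = 541.8 + 2598.36 + 250.6 + 322.31 = 3713.07
Index = 4219.62 / 3713.07 × 100 = 113.6423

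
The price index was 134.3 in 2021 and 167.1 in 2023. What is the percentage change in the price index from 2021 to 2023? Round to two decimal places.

Change = (167.1 − 134.3) / 134.3 × 100
       = 32.8 / 134.3 × 100 = 24.4229%

24.42%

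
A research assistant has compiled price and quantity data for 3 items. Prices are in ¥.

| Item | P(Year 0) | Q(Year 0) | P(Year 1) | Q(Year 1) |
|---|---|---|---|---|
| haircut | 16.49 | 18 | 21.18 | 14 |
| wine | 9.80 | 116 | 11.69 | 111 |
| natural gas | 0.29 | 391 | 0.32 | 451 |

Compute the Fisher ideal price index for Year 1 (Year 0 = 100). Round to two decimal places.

Laspeyres component (base-period weights):
ΣP(Year 1)Q(Year 0) = 21.18×18 + 11.69×116 + 0.32×391 = 381.24 + 1356.04 + 125.12 = 1862.4
ΣP(Year 0)Q(Year 0) = 16.49×18 + 9.80×116 + 0.29×391 = 296.82 + 1136.8 + 113.39 = 1547.01
L = 1862.4 / 1547.01 × 100 = 120.3871
Paasche component (current-period weights):
ΣP(Year 1)Q(Year 1) = 21.18×14 + 11.69×111 + 0.32×451 = 296.52 + 1297.59 + 144.32 = 1738.43
ΣP(Year 0)Q(Year 1) = 16.49×14 + 9.80×111 + 0.29×451 = 230.86 + 1087.8 + 130.79 = 1449.45
P = 1738.43 / 1449.45 × 100 = 119.9372
Fisher = √(L × P) = √(120.3871 × 119.9372) = 120.1619

120.16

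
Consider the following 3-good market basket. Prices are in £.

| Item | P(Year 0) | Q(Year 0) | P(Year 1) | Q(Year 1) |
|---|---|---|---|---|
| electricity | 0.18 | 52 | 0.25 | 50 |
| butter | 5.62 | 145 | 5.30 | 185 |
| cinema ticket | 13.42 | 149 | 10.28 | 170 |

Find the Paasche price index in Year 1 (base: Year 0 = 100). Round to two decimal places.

Paasche price index uses current-period quantities as weights.
ΣP(Year 1)·Q(Year 1) = 0.25×50 + 5.30×185 + 10.28×170 = 12.5 + 980.5 + 1747.6 = 2740.6
ΣP(Year 0)·Q(Year 1) = 0.18×50 + 5.62×185 + 13.42×170 = 9 + 1039.7 + 2281.4 = 3330.1
Index = 2740.6 / 3330.1 × 100 = 82.2978

82.30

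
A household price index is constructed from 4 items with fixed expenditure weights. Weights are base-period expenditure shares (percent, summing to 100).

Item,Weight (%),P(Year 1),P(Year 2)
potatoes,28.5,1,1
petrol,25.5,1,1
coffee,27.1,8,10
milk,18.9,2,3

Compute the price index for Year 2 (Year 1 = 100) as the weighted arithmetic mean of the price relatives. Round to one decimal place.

116.2

potatoes: 28.5 × (1/1) = 28.5 × 1.000000 = 28.5000
petrol: 25.5 × (1/1) = 25.5 × 1.000000 = 25.5000
coffee: 27.1 × (10/8) = 27.1 × 1.250000 = 33.8750
milk: 18.9 × (3/2) = 18.9 × 1.500000 = 28.3500
Index = Σ wᵢ·(p₁ᵢ/p₀ᵢ) = 28.5000 + 25.5000 + 33.8750 + 28.3500 = 116.2250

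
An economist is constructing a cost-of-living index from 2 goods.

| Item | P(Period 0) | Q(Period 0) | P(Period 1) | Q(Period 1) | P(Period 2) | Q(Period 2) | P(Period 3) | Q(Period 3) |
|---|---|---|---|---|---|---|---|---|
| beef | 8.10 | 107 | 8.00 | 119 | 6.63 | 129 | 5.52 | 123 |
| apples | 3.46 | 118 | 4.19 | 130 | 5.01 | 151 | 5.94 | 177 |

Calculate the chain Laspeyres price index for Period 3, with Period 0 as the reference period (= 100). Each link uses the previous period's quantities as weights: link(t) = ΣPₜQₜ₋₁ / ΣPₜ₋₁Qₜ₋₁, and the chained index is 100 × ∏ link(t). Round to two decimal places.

Link Period 0→Period 1:
ΣP(Period 1)Q(Period 0) = 8.00×107 + 4.19×118 = 856 + 494.42 = 1350.42
ΣP(Period 0)Q(Period 0) = 8.10×107 + 3.46×118 = 866.7 + 408.28 = 1274.98
link = 1350.42/1274.98 = 1.059170
Link Period 1→Period 2:
ΣP(Period 2)Q(Period 1) = 6.63×119 + 5.01×130 = 788.97 + 651.3 = 1440.27
ΣP(Period 1)Q(Period 1) = 8.00×119 + 4.19×130 = 952 + 544.7 = 1496.7
link = 1440.27/1496.7 = 0.962297
Link Period 2→Period 3:
ΣP(Period 3)Q(Period 2) = 5.52×129 + 5.94×151 = 712.08 + 896.94 = 1609.02
ΣP(Period 2)Q(Period 2) = 6.63×129 + 5.01×151 = 855.27 + 756.51 = 1611.78
link = 1609.02/1611.78 = 0.998288
Chained index = 100 × 1.059170 × 0.962297 × 0.998288 = 101.7490

101.75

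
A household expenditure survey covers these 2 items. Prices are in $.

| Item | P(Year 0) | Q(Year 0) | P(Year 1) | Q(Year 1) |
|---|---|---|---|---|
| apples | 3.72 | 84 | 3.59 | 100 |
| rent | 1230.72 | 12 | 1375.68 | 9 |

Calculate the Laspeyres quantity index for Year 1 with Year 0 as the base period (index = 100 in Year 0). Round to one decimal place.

75.9

Laspeyres quantity index uses base-period prices as weights.
ΣP(Year 0)·Q(Year 1) = 3.72×100 + 1230.72×9 = 372 + 11076.48 = 11448.48
ΣP(Year 0)·Q(Year 0) = 3.72×84 + 1230.72×12 = 312.48 + 14768.64 = 15081.12
Index = 11448.48 / 15081.12 × 100 = 75.9127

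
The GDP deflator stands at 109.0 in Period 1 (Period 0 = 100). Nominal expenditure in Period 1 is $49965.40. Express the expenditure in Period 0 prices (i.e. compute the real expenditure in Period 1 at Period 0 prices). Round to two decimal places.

45839.82

Real = Nominal ÷ (Index/100) = 49965.40 ÷ (109.0/100)
     = 49965.40 ÷ 1.090 = 45839.8165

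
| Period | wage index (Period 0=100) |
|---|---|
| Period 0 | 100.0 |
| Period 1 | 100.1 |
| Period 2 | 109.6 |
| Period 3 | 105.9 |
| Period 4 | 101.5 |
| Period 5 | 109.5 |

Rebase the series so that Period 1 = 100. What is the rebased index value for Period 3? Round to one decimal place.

105.8

Rebased(Period 3) = 105.9 / 100.1 × 100 = 105.7942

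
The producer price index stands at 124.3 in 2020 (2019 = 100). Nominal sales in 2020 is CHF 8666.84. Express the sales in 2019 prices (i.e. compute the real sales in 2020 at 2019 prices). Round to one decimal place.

6972.5

Real = Nominal ÷ (Index/100) = 8666.84 ÷ (124.3/100)
     = 8666.84 ÷ 1.243 = 6972.5181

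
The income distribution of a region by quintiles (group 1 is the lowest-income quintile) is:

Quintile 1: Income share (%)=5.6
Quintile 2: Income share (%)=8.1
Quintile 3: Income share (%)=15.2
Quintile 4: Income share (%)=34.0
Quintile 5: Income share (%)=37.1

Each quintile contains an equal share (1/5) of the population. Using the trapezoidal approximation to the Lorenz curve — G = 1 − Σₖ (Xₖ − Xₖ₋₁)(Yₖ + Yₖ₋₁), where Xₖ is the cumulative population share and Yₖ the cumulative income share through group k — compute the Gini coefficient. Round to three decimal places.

Cumulative income shares Yₖ: 0.0560, 0.1370, 0.2890, 0.6290, 1.0000
Σ (Xₖ−Xₖ₋₁)(Yₖ+Yₖ₋₁) = (1/5)(0.0560+0.0000) + (1/5)(0.1370+0.0560) + (1/5)(0.2890+0.1370) + (1/5)(0.6290+0.2890) + (1/5)(1.0000+0.6290)
  = 0.0112 + 0.0386 + 0.0852 + 0.1836 + 0.3258 = 0.6444
G = 1 − 0.6444 = 0.3556

0.356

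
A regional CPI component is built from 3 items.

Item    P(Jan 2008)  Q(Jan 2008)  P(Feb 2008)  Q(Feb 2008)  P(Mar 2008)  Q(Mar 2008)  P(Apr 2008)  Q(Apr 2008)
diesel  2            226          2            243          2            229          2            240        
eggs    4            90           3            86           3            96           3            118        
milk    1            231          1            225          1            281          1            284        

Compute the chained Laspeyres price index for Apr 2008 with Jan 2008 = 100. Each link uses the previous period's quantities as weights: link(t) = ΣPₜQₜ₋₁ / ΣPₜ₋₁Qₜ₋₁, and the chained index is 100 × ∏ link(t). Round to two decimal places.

91.37

Link Jan 2008→Feb 2008:
ΣP(Feb 2008)Q(Jan 2008) = 2×226 + 3×90 + 1×231 = 452 + 270 + 231 = 953
ΣP(Jan 2008)Q(Jan 2008) = 2×226 + 4×90 + 1×231 = 452 + 360 + 231 = 1043
link = 953/1043 = 0.913710
Link Feb 2008→Mar 2008:
ΣP(Mar 2008)Q(Feb 2008) = 2×243 + 3×86 + 1×225 = 486 + 258 + 225 = 969
ΣP(Feb 2008)Q(Feb 2008) = 2×243 + 3×86 + 1×225 = 486 + 258 + 225 = 969
link = 969/969 = 1.000000
Link Mar 2008→Apr 2008:
ΣP(Apr 2008)Q(Mar 2008) = 2×229 + 3×96 + 1×281 = 458 + 288 + 281 = 1027
ΣP(Mar 2008)Q(Mar 2008) = 2×229 + 3×96 + 1×281 = 458 + 288 + 281 = 1027
link = 1027/1027 = 1.000000
Chained index = 100 × 0.913710 × 1.000000 × 1.000000 = 91.3710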